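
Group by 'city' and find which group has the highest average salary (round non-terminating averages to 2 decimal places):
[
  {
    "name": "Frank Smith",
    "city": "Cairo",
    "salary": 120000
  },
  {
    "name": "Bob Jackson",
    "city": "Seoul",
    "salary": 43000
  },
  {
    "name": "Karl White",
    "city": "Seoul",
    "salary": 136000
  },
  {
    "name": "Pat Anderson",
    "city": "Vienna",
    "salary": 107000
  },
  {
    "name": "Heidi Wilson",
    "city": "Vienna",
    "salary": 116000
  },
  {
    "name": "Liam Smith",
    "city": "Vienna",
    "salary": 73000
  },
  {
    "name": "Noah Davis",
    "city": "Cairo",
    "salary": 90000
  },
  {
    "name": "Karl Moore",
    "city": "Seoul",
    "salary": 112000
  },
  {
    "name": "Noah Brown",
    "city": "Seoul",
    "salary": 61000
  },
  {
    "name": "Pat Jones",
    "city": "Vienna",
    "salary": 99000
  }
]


Group by: city

Groups:
  Cairo: 2 people, avg salary = 210000/2 = $105000
  Seoul: 4 people, avg salary = 352000/4 = $88000
  Vienna: 4 people, avg salary = 395000/4 = $98750

Highest average salary: Cairo ($105000)

Cairo ($105000)


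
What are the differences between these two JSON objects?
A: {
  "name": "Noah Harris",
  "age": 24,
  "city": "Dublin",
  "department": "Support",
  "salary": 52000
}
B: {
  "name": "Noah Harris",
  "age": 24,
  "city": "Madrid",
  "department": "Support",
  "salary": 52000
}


Comparing each field (in key order):
  name: same
  age: same
  city: DIFFERENT
  department: same
  salary: same
Differences:
  city: Dublin -> Madrid

1 field(s) changed

1 change: city


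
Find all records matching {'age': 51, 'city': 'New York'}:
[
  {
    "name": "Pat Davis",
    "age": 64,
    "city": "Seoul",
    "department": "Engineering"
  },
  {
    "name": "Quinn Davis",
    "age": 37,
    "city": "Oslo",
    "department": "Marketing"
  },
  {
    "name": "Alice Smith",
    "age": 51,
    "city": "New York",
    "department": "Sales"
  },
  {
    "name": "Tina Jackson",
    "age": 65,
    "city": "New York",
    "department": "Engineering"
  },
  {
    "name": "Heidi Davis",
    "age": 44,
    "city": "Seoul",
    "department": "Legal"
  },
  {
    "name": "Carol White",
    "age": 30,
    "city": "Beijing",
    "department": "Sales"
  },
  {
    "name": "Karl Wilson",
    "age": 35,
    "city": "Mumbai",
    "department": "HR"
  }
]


Search criteria: {'age': 51, 'city': 'New York'}

Checking 7 records:
  Pat Davis: {age: 64, city: Seoul}
  Quinn Davis: {age: 37, city: Oslo}
  Alice Smith: {age: 51, city: New York} <-- MATCH
  Tina Jackson: {age: 65, city: New York}
  Heidi Davis: {age: 44, city: Seoul}
  Carol White: {age: 30, city: Beijing}
  Karl Wilson: {age: 35, city: Mumbai}

Matches: ["Alice Smith"]

["Alice Smith"]


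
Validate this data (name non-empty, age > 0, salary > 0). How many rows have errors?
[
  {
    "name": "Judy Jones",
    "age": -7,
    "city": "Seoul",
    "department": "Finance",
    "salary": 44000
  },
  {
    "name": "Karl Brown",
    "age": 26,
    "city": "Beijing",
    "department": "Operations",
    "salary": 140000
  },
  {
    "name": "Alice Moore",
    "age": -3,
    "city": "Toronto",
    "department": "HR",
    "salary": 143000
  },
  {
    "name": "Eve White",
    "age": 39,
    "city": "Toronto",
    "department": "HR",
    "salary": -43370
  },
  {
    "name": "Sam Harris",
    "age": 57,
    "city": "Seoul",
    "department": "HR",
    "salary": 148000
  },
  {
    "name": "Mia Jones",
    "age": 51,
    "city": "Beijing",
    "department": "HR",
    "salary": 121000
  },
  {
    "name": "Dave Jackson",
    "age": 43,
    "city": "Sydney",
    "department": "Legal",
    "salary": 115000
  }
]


Validating 7 records:
Rules: name non-empty, age > 0, salary > 0

  Row 1 (Judy Jones): negative age: -7
  Row 2 (Karl Brown): OK
  Row 3 (Alice Moore): negative age: -3
  Row 4 (Eve White): negative salary: -43370
  Row 5 (Sam Harris): OK
  Row 6 (Mia Jones): OK
  Row 7 (Dave Jackson): OK

Total errors: 3

3 errors


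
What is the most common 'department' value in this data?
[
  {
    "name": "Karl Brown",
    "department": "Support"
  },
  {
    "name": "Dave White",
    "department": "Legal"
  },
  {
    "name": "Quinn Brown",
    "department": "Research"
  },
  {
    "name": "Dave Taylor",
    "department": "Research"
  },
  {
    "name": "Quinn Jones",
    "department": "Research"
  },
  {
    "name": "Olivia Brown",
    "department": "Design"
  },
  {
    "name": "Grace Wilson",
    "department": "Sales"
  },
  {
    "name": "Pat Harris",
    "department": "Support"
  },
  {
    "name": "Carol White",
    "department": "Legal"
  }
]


Counting 'department' values across 9 records:

  Research: 3 ###
  Support: 2 ##
  Legal: 2 ##
  Design: 1 #
  Sales: 1 #

Most common: Research (3 times)

Research (3 times)


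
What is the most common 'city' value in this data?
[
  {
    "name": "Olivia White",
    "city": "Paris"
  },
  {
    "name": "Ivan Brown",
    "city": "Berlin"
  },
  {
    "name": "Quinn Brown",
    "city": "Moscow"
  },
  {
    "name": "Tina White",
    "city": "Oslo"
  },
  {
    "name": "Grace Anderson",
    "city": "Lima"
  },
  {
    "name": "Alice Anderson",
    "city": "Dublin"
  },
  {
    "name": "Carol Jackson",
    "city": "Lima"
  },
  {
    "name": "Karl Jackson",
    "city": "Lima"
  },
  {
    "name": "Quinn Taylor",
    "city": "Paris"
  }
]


Counting 'city' values across 9 records:

  Lima: 3 ###
  Paris: 2 ##
  Berlin: 1 #
  Moscow: 1 #
  Oslo: 1 #
  Dublin: 1 #

Most common: Lima (3 times)

Lima (3 times)


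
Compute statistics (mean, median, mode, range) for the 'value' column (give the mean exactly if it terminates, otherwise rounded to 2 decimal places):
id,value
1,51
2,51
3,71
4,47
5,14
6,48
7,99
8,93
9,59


Data: [51, 51, 71, 47, 14, 48, 99, 93, 59]
Count: 9
Sum: 533
Mean: 533/9 ≈ 59.22 (rounded to 2 decimal places)
Sorted: [14, 47, 48, 51, 51, 59, 71, 93, 99]
Median: 51.0
Mode: 51 (2 times)
Range: 99 - 14 = 85
Min: 14, Max: 99

mean≈59.22, median=51.0, mode=51, range=85


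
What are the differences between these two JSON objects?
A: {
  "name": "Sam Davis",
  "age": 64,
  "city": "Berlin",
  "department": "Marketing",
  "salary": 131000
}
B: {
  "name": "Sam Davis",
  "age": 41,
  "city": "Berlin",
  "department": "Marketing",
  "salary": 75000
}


Comparing each field (in key order):
  name: same
  age: DIFFERENT
  city: same
  department: same
  salary: DIFFERENT
Differences:
  age: 64 -> 41
  salary: 131000 -> 75000

2 field(s) changed

2 changes: age, salary


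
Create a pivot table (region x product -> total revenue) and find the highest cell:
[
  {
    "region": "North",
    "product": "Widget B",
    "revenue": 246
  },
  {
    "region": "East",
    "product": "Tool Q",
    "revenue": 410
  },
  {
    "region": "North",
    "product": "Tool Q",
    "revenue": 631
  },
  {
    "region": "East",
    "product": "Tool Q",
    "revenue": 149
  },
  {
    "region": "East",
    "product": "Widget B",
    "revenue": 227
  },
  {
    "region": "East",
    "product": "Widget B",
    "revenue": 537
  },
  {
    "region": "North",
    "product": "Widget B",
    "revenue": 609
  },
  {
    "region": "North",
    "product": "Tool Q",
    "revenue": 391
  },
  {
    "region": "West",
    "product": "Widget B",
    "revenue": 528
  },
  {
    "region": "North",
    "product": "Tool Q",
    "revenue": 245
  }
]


Pivot: region (rows) x product (columns) -> total revenue

     Tool Q        Widget B    
East           559           764  
North         1267           855  
West             0           528  

Highest: North / Tool Q = $1267

North / Tool Q = $1267


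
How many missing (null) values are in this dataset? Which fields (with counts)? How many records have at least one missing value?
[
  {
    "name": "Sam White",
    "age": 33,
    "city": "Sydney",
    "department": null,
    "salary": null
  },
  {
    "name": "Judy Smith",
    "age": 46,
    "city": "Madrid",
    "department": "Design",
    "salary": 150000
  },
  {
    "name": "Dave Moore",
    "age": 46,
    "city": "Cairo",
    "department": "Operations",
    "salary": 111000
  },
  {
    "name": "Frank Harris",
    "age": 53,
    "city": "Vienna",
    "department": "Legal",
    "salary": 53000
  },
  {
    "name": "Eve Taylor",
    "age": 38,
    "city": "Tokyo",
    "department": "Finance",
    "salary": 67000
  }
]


Checking for missing (null) values in 5 records:

  Sam White: department, salary
  Judy Smith: complete
  Dave Moore: complete
  Frank Harris: complete
  Eve Taylor: complete

Per field:
  name: 0 missing
  age: 0 missing
  city: 0 missing
  department: 1 missing
  salary: 1 missing

Total missing values: 2
Records with any missing: 1

2 missing values (department: 1, salary: 1); 1 incomplete records


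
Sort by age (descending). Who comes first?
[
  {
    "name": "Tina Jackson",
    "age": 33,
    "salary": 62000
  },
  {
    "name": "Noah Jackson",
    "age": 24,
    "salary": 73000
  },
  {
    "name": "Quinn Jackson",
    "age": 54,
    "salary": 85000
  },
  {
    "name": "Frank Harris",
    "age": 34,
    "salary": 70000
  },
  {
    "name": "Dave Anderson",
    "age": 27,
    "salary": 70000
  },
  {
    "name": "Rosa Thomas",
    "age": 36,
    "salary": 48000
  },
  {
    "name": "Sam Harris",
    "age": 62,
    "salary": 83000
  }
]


Sort by: age (descending)

Sorted order:
  1. Sam Harris (age = 62)
  2. Quinn Jackson (age = 54)
  3. Rosa Thomas (age = 36)
  4. Frank Harris (age = 34)
  5. Tina Jackson (age = 33)
  6. Dave Anderson (age = 27)
  7. Noah Jackson (age = 24)

First: Sam Harris

Sam Harris


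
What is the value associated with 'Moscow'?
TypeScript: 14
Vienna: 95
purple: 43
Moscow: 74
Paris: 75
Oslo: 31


Looking up key 'Moscow'
Value: 74

74


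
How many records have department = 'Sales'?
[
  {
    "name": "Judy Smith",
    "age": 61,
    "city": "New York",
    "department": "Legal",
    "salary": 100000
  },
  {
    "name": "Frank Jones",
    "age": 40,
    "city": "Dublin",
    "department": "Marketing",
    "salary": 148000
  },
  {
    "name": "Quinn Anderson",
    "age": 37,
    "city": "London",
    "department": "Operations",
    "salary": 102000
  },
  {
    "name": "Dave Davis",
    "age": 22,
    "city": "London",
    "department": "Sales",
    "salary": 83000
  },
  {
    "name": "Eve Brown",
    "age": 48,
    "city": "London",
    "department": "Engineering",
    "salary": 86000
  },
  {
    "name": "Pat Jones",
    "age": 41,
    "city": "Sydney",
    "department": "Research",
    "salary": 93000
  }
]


Data: 6 records
Condition: department = 'Sales'

Checking each record:
  Judy Smith: Legal
  Frank Jones: Marketing
  Quinn Anderson: Operations
  Dave Davis: Sales MATCH
  Eve Brown: Engineering
  Pat Jones: Research

Count: 1

1


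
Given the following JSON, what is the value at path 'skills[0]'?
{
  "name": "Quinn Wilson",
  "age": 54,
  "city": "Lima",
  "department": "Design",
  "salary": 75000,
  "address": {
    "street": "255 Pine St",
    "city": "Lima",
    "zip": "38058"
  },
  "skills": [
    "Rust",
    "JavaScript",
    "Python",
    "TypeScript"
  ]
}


Query: skills[0]
Path: skills -> first element
Value: Rust

Rust


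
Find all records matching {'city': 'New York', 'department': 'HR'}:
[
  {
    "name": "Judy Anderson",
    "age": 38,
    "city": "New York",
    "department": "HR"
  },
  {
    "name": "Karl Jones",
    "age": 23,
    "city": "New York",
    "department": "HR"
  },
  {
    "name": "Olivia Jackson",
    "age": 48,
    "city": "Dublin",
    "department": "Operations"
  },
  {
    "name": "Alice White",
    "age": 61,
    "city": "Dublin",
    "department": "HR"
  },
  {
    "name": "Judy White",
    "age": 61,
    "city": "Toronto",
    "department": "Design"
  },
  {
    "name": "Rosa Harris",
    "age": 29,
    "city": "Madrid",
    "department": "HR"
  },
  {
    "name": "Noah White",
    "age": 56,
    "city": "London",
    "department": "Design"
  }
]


Search criteria: {'city': 'New York', 'department': 'HR'}

Checking 7 records:
  Judy Anderson: {city: New York, department: HR} <-- MATCH
  Karl Jones: {city: New York, department: HR} <-- MATCH
  Olivia Jackson: {city: Dublin, department: Operations}
  Alice White: {city: Dublin, department: HR}
  Judy White: {city: Toronto, department: Design}
  Rosa Harris: {city: Madrid, department: HR}
  Noah White: {city: London, department: Design}

Matches: ["Judy Anderson", "Karl Jones"]

["Judy Anderson", "Karl Jones"]


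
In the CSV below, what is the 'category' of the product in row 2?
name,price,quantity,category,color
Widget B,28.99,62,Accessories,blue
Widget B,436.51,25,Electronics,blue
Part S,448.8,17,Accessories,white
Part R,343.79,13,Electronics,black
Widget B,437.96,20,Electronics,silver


Query: Row 2 ('Widget B'), column 'category'
Value: Electronics

Electronics


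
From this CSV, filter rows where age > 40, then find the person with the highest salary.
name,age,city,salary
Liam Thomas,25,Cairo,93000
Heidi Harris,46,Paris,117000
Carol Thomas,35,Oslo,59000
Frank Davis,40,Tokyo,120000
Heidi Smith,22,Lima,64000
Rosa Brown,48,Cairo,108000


Filter: age > 40
Sort by: salary (descending)

Filtered records (2):
  Heidi Harris, age 46, salary $117000
  Rosa Brown, age 48, salary $108000

Highest salary: Heidi Harris ($117000)

Heidi Harris


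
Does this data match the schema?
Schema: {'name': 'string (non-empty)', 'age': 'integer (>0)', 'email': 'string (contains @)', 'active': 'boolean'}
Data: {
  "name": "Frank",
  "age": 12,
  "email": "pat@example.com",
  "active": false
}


Validating each field against schema:
  name: OK (non-empty string)
  age: OK (positive integer)
  email: OK (string with @)
  active: OK (boolean)

Result: VALID

VALID


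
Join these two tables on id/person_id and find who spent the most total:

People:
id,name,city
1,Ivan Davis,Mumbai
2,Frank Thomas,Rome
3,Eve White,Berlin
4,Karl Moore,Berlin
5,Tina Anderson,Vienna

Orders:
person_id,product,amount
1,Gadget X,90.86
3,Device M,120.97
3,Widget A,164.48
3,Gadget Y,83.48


Join on: people.id = orders.person_id

Joined rows:
  Ivan Davis (Mumbai) bought Gadget X for $90.86
  Eve White (Berlin) bought Device M for $120.97
  Eve White (Berlin) bought Widget A for $164.48
  Eve White (Berlin) bought Gadget Y for $83.48

Total per person:
  Eve White: $368.93
  Ivan Davis: $90.86

Top spender: Eve White ($368.93)

Eve White ($368.93)


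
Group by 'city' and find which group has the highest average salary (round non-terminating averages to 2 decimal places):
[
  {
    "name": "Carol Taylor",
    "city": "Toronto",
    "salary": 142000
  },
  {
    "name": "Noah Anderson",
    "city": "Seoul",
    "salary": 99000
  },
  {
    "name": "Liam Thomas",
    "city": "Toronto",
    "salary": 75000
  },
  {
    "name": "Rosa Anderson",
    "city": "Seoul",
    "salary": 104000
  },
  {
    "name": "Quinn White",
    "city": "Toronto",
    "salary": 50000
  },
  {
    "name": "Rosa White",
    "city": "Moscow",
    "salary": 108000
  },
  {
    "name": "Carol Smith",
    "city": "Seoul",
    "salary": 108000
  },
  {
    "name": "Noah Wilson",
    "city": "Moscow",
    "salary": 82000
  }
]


Group by: city

Groups:
  Moscow: 2 people, avg salary = 190000/2 = $95000
  Seoul: 3 people, avg salary = 311000/3 ≈ $103666.67
  Toronto: 3 people, avg salary = 267000/3 = $89000

Highest average salary: Seoul (≈$103666.67)

Seoul (≈$103666.67)


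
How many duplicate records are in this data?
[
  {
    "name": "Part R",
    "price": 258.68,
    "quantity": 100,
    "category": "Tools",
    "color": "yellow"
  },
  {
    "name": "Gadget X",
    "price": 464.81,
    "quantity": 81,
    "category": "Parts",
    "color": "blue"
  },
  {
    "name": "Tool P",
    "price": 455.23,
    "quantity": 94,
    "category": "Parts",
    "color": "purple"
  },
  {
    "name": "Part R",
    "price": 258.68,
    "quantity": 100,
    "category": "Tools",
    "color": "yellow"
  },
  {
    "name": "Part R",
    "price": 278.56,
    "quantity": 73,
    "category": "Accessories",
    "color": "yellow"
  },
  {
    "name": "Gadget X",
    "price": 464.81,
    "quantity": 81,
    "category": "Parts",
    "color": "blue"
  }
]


Checking 6 records for duplicates:

  Row 1: Part R ($258.68, qty 100)
  Row 2: Gadget X ($464.81, qty 81)
  Row 3: Tool P ($455.23, qty 94)
  Row 4: Part R ($258.68, qty 100) <-- DUPLICATE
  Row 5: Part R ($278.56, qty 73)
  Row 6: Gadget X ($464.81, qty 81) <-- DUPLICATE

Duplicates found: 2
Unique records: 4

2 duplicates, 4 unique


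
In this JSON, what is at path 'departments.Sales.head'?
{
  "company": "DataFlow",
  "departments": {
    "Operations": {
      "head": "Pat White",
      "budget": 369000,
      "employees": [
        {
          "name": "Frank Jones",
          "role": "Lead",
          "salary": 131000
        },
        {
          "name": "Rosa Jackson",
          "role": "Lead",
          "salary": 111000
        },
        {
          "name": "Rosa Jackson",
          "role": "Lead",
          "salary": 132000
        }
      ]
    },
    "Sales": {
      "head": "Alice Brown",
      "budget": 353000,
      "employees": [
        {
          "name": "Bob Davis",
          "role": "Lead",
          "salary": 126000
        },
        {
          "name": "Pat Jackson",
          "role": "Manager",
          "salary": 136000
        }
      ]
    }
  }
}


Path: departments.Sales.head

Navigate:
  -> departments
  -> Sales
  -> head = 'Alice Brown'

Alice Brown


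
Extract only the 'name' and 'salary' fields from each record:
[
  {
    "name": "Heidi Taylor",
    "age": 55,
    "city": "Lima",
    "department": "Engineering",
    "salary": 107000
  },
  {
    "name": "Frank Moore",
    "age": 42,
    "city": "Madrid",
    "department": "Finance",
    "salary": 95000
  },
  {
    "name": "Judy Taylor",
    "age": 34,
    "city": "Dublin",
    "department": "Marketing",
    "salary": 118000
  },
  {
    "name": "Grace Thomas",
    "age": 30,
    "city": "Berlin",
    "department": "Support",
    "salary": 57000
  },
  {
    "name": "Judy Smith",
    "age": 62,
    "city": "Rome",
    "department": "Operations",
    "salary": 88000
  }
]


Original: 5 records with fields: name, age, city, department, salary
Keep: ['name', 'salary']
Drop: ['age', 'city', 'department']
Result: 5 records, 2 fields each

[
  {
    "name": "Heidi Taylor",
    "salary": 107000
  },
  {
    "name": "Frank Moore",
    "salary": 95000
  },
  {
    "name": "Judy Taylor",
    "salary": 118000
  },
  {
    "name": "Grace Thomas",
    "salary": 57000
  },
  {
    "name": "Judy Smith",
    "salary": 88000
  }
]


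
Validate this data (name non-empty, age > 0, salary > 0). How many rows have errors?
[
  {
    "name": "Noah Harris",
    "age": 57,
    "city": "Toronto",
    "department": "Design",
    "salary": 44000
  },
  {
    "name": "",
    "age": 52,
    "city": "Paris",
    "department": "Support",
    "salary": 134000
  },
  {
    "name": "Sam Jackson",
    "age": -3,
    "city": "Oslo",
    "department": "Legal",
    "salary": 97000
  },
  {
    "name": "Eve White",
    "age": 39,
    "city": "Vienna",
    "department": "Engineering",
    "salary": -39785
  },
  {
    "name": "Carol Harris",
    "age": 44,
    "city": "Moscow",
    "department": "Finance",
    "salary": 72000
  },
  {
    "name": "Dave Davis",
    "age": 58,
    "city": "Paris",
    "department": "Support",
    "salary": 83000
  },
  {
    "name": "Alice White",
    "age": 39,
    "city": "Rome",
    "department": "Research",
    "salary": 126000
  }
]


Validating 7 records:
Rules: name non-empty, age > 0, salary > 0

  Row 1 (Noah Harris): OK
  Row 2 (???): empty name
  Row 3 (Sam Jackson): negative age: -3
  Row 4 (Eve White): negative salary: -39785
  Row 5 (Carol Harris): OK
  Row 6 (Dave Davis): OK
  Row 7 (Alice White): OK

Total errors: 3

3 errors


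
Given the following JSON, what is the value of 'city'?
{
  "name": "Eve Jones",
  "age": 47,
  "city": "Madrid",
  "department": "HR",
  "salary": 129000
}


Looking up field 'city'
Value: Madrid

Madrid


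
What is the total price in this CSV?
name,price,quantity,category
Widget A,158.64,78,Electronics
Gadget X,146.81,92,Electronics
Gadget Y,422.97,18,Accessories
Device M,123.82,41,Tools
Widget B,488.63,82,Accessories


Computing total price:
Values: [158.64, 146.81, 422.97, 123.82, 488.63]
Sum = 1340.87

1340.87


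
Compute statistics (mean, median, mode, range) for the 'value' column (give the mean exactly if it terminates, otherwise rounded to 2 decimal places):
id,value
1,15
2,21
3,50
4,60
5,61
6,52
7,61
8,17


Data: [15, 21, 50, 60, 61, 52, 61, 17]
Count: 8
Sum: 337
Mean: 337/8 = 42.125
Sorted: [15, 17, 21, 50, 52, 60, 61, 61]
Median: 51.0
Mode: 61 (2 times)
Range: 61 - 15 = 46
Min: 15, Max: 61

mean=42.125, median=51.0, mode=61, range=46


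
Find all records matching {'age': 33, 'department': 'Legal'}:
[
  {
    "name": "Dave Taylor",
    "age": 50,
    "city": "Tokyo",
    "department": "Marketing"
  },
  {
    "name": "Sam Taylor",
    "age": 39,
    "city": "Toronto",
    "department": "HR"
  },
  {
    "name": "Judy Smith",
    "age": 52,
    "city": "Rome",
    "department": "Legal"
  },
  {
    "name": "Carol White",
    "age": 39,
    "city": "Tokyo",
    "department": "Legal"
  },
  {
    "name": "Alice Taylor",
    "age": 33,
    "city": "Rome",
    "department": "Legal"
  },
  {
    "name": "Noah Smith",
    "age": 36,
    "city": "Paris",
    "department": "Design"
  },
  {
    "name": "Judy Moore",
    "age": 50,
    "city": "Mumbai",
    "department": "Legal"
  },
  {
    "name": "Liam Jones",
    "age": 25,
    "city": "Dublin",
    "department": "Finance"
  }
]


Search criteria: {'age': 33, 'department': 'Legal'}

Checking 8 records:
  Dave Taylor: {age: 50, department: Marketing}
  Sam Taylor: {age: 39, department: HR}
  Judy Smith: {age: 52, department: Legal}
  Carol White: {age: 39, department: Legal}
  Alice Taylor: {age: 33, department: Legal} <-- MATCH
  Noah Smith: {age: 36, department: Design}
  Judy Moore: {age: 50, department: Legal}
  Liam Jones: {age: 25, department: Finance}

Matches: ["Alice Taylor"]

["Alice Taylor"]


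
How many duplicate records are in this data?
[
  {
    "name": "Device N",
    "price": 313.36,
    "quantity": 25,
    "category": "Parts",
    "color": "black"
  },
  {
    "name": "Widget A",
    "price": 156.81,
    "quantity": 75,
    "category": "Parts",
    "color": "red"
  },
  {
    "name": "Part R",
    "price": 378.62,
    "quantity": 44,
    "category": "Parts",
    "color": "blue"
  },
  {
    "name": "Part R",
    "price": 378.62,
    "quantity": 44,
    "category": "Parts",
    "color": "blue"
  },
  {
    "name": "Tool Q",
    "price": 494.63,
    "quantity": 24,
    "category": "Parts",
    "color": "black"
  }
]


Checking 5 records for duplicates:

  Row 1: Device N ($313.36, qty 25)
  Row 2: Widget A ($156.81, qty 75)
  Row 3: Part R ($378.62, qty 44)
  Row 4: Part R ($378.62, qty 44) <-- DUPLICATE
  Row 5: Tool Q ($494.63, qty 24)

Duplicates found: 1
Unique records: 4

1 duplicates, 4 unique


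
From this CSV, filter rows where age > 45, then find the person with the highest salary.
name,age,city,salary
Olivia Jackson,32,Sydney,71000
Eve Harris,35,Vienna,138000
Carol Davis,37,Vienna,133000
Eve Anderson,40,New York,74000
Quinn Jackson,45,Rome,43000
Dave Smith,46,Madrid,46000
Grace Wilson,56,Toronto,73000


Filter: age > 45
Sort by: salary (descending)

Filtered records (2):
  Grace Wilson, age 56, salary $73000
  Dave Smith, age 46, salary $46000

Highest salary: Grace Wilson ($73000)

Grace Wilson


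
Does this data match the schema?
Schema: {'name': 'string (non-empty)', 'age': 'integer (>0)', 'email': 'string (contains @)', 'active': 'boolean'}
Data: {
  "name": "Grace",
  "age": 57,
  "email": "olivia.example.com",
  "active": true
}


Validating each field against schema:
  name: OK (non-empty string)
  age: OK (positive integer)
  email: FAIL ("olivia.example.com" does not contain @)
  active: OK (boolean)

Result: INVALID (1 error: email)

INVALID (1 error: email)


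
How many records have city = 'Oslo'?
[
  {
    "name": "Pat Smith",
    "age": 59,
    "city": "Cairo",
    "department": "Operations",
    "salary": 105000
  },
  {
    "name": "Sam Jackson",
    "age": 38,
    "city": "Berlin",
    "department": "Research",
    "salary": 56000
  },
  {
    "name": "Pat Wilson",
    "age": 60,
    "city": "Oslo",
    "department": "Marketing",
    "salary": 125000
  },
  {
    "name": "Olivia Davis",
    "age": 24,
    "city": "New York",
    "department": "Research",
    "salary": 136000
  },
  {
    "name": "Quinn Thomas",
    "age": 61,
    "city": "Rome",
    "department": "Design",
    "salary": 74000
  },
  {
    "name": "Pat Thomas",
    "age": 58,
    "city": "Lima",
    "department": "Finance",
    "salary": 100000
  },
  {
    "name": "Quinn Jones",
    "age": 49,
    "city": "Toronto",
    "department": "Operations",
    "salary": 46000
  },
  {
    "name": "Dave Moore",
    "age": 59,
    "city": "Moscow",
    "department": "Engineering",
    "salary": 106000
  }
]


Data: 8 records
Condition: city = 'Oslo'

Checking each record:
  Pat Smith: Cairo
  Sam Jackson: Berlin
  Pat Wilson: Oslo MATCH
  Olivia Davis: New York
  Quinn Thomas: Rome
  Pat Thomas: Lima
  Quinn Jones: Toronto
  Dave Moore: Moscow

Count: 1

1


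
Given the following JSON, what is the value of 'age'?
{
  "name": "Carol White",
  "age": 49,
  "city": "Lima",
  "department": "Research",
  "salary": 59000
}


Looking up field 'age'
Value: 49

49


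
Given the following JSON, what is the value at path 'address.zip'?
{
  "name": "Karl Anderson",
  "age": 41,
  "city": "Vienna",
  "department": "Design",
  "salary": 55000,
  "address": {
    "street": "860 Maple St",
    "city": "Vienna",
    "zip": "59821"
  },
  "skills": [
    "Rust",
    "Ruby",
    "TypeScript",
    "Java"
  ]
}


Query: address.zip
Path: address -> zip
Value: 59821

59821


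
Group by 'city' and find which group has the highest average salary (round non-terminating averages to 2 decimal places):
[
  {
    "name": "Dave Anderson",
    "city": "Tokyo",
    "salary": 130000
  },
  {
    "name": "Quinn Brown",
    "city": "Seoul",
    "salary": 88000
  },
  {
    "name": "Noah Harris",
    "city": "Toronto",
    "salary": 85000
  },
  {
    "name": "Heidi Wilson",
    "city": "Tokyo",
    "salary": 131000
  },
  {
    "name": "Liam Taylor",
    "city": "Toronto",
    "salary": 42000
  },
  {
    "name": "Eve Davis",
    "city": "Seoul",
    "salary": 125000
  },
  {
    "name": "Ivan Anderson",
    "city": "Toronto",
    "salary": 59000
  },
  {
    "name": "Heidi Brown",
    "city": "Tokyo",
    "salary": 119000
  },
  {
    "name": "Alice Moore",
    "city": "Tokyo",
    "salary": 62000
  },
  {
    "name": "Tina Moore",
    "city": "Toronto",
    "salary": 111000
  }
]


Group by: city

Groups:
  Seoul: 2 people, avg salary = 213000/2 = $106500
  Tokyo: 4 people, avg salary = 442000/4 = $110500
  Toronto: 4 people, avg salary = 297000/4 = $74250

Highest average salary: Tokyo ($110500)

Tokyo ($110500)


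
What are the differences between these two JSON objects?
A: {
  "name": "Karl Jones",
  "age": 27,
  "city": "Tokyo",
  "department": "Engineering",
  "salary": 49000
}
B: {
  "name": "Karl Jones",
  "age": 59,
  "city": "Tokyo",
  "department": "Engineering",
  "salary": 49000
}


Comparing each field (in key order):
  name: same
  age: DIFFERENT
  city: same
  department: same
  salary: same
Differences:
  age: 27 -> 59

1 field(s) changed

1 change: age


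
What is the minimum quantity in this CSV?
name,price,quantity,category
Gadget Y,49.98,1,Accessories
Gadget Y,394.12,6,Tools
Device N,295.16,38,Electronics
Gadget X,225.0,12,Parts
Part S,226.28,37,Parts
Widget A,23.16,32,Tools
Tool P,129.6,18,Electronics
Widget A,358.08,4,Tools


Computing minimum quantity:
Values: [1, 6, 38, 12, 37, 32, 18, 4]
Min = 1

1


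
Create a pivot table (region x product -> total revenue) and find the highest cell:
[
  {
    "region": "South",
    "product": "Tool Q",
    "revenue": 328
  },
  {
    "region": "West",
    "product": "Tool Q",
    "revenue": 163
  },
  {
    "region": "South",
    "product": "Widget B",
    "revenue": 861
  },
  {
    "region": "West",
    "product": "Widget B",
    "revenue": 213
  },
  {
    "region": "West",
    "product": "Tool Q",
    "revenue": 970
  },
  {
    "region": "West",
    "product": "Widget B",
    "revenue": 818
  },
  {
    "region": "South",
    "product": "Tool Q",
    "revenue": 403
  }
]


Pivot: region (rows) x product (columns) -> total revenue

     Tool Q        Widget B    
South          731           861  
West          1133          1031  

Highest: West / Tool Q = $1133

West / Tool Q = $1133


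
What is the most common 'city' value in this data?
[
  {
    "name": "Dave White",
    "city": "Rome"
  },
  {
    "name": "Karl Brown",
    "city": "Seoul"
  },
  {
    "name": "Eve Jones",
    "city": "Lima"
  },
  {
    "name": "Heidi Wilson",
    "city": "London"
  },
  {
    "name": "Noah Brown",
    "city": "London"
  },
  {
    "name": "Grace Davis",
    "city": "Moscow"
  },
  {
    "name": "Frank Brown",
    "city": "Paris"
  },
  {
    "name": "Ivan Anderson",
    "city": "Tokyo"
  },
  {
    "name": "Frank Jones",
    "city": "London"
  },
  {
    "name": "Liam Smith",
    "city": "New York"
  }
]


Counting 'city' values across 10 records:

  London: 3 ###
  Rome: 1 #
  Seoul: 1 #
  Lima: 1 #
  Moscow: 1 #
  Paris: 1 #
  Tokyo: 1 #
  New York: 1 #

Most common: London (3 times)

London (3 times)


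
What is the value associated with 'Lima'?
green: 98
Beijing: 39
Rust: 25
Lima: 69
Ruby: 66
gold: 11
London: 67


Looking up key 'Lima'
Value: 69

69


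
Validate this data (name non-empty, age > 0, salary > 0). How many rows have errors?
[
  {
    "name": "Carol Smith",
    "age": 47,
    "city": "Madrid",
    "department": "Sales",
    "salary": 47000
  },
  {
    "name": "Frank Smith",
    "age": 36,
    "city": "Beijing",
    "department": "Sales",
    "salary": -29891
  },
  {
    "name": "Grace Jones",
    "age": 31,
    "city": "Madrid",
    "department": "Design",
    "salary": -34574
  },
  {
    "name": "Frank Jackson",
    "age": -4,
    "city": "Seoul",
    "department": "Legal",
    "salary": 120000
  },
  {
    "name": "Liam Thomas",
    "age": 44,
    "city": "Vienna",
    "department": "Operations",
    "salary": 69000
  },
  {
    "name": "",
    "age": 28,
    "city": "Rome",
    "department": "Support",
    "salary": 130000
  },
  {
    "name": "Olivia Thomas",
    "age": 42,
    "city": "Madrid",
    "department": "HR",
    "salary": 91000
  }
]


Validating 7 records:
Rules: name non-empty, age > 0, salary > 0

  Row 1 (Carol Smith): OK
  Row 2 (Frank Smith): negative salary: -29891
  Row 3 (Grace Jones): negative salary: -34574
  Row 4 (Frank Jackson): negative age: -4
  Row 5 (Liam Thomas): OK
  Row 6 (???): empty name
  Row 7 (Olivia Thomas): OK

Total errors: 4

4 errors


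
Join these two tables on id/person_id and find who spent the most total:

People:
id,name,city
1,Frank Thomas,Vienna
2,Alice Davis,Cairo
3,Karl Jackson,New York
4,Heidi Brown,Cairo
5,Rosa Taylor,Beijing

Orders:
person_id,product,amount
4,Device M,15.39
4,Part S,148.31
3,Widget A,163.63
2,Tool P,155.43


Join on: people.id = orders.person_id

Joined rows:
  Heidi Brown (Cairo) bought Device M for $15.39
  Heidi Brown (Cairo) bought Part S for $148.31
  Karl Jackson (New York) bought Widget A for $163.63
  Alice Davis (Cairo) bought Tool P for $155.43

Total per person:
  Heidi Brown: $163.70
  Karl Jackson: $163.63
  Alice Davis: $155.43

Top spender: Heidi Brown ($163.70)

Heidi Brown ($163.70)


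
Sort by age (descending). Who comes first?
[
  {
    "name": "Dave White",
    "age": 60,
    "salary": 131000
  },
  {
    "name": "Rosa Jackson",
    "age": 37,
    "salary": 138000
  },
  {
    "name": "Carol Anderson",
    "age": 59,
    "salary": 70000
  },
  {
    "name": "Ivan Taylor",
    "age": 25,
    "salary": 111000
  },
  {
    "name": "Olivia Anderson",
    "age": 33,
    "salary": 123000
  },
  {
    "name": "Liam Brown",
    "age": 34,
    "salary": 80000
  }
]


Sort by: age (descending)

Sorted order:
  1. Dave White (age = 60)
  2. Carol Anderson (age = 59)
  3. Rosa Jackson (age = 37)
  4. Liam Brown (age = 34)
  5. Olivia Anderson (age = 33)
  6. Ivan Taylor (age = 25)

First: Dave White

Dave White


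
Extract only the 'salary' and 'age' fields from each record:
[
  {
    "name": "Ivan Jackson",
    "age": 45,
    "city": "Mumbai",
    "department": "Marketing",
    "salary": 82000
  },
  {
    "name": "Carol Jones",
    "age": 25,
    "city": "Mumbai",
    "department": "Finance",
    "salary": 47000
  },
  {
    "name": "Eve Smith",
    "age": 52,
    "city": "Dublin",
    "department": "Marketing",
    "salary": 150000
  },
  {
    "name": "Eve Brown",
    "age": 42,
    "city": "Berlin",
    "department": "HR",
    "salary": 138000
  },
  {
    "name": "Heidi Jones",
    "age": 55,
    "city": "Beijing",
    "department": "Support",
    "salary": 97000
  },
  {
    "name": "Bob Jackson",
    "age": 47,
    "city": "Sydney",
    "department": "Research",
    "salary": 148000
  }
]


Original: 6 records with fields: name, age, city, department, salary
Keep: ['salary', 'age']
Drop: ['name', 'city', 'department']
Result: 6 records, 2 fields each

[
  {
    "salary": 82000,
    "age": 45
  },
  {
    "salary": 47000,
    "age": 25
  },
  {
    "salary": 150000,
    "age": 52
  },
  {
    "salary": 138000,
    "age": 42
  },
  {
    "salary": 97000,
    "age": 55
  },
  {
    "salary": 148000,
    "age": 47
  }
]


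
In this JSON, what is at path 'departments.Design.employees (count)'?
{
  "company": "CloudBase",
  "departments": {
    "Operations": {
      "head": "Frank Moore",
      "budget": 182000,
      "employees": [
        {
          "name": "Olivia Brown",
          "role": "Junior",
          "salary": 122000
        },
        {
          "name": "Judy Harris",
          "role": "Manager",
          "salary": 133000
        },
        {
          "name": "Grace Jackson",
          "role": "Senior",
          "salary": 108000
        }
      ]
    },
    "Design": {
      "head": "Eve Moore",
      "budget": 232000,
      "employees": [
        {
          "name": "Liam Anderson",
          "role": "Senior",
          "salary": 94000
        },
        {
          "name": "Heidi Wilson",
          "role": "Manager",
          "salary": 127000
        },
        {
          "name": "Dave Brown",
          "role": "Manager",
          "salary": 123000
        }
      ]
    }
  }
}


Path: departments.Design.employees (count)

Navigate:
  -> departments
  -> Design
  -> employees (array, length 3)

3


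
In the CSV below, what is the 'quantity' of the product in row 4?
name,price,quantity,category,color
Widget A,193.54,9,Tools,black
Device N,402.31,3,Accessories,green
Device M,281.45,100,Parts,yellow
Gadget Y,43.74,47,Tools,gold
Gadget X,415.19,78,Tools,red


Query: Row 4 ('Gadget Y'), column 'quantity'
Value: 47

47


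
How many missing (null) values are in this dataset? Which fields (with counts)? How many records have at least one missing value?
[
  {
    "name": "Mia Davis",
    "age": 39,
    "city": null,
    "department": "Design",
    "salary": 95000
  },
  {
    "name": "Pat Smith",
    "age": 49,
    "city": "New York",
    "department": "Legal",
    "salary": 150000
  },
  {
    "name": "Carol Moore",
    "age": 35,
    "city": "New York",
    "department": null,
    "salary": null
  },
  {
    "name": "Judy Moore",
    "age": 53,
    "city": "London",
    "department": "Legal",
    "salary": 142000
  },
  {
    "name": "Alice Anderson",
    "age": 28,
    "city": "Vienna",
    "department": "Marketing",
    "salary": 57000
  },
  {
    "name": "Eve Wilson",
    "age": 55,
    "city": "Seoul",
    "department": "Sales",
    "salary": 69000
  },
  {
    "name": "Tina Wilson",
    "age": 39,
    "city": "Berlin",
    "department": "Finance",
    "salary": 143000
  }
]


Checking for missing (null) values in 7 records:

  Mia Davis: city
  Pat Smith: complete
  Carol Moore: department, salary
  Judy Moore: complete
  Alice Anderson: complete
  Eve Wilson: complete
  Tina Wilson: complete

Per field:
  name: 0 missing
  age: 0 missing
  city: 1 missing
  department: 1 missing
  salary: 1 missing

Total missing values: 3
Records with any missing: 2

3 missing values (city: 1, department: 1, salary: 1); 2 incomplete records


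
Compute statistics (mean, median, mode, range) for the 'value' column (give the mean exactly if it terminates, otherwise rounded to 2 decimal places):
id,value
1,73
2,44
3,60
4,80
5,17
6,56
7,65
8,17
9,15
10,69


Data: [73, 44, 60, 80, 17, 56, 65, 17, 15, 69]
Count: 10
Sum: 496
Mean: 496/10 = 49.6
Sorted: [15, 17, 17, 44, 56, 60, 65, 69, 73, 80]
Median: 58.0
Mode: 17 (2 times)
Range: 80 - 15 = 65
Min: 15, Max: 80

mean=49.6, median=58.0, mode=17, range=65


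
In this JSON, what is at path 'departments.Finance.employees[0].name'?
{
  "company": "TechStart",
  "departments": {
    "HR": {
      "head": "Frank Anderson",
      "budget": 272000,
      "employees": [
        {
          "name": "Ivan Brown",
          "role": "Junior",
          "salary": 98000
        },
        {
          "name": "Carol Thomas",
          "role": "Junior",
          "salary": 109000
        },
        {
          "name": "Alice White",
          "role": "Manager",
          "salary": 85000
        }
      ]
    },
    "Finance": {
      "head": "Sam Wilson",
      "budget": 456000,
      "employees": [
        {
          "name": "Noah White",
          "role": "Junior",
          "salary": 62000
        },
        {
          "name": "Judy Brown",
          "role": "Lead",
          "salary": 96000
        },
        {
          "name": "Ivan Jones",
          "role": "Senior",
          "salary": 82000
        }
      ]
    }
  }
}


Path: departments.Finance.employees[0].name

Navigate:
  -> departments
  -> Finance
  -> employees[0].name = 'Noah White'

Noah White


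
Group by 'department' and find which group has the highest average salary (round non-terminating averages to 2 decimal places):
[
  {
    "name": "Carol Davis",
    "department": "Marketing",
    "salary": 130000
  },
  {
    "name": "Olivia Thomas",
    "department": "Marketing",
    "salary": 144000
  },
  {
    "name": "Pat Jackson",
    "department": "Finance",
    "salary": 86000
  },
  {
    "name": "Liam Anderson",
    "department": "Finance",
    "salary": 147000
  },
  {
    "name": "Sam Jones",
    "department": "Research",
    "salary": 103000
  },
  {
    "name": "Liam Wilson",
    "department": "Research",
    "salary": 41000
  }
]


Group by: department

Groups:
  Finance: 2 people, avg salary = 233000/2 = $116500
  Marketing: 2 people, avg salary = 274000/2 = $137000
  Research: 2 people, avg salary = 144000/2 = $72000

Highest average salary: Marketing ($137000)

Marketing ($137000)


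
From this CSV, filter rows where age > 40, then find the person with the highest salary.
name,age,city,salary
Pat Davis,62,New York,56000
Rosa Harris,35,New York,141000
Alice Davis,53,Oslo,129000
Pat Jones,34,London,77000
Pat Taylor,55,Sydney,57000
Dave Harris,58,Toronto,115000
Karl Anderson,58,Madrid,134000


Filter: age > 40
Sort by: salary (descending)

Filtered records (5):
  Karl Anderson, age 58, salary $134000
  Alice Davis, age 53, salary $129000
  Dave Harris, age 58, salary $115000
  Pat Taylor, age 55, salary $57000
  Pat Davis, age 62, salary $56000

Highest salary: Karl Anderson ($134000)

Karl Anderson


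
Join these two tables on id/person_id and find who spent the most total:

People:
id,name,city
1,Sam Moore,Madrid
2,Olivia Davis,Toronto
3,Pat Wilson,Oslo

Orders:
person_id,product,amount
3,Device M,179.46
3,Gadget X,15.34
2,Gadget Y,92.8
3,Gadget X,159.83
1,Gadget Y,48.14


Join on: people.id = orders.person_id

Joined rows:
  Pat Wilson (Oslo) bought Device M for $179.46
  Pat Wilson (Oslo) bought Gadget X for $15.34
  Olivia Davis (Toronto) bought Gadget Y for $92.8
  Pat Wilson (Oslo) bought Gadget X for $159.83
  Sam Moore (Madrid) bought Gadget Y for $48.14

Total per person:
  Pat Wilson: $354.63
  Olivia Davis: $92.80
  Sam Moore: $48.14

Top spender: Pat Wilson ($354.63)

Pat Wilson ($354.63)
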